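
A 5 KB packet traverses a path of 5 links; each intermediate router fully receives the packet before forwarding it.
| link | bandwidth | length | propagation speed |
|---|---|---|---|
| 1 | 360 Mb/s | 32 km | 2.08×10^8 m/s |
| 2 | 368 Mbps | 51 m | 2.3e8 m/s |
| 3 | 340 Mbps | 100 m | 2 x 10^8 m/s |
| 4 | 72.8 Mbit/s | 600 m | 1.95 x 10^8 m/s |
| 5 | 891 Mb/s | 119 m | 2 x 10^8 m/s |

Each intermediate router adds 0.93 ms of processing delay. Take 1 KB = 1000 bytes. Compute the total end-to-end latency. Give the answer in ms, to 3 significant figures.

4.81 ms

L = 40000 bits.
Transmission delays (L/R per hop): 0.111111, 0.108696, 0.117647, 0.549451, 0.0448934 ms; sum = 0.931798 ms.
Propagation delays (d/s per hop): 0.153846, 0.000221739, 0.0005, 0.00307692, 0.000595 ms; sum = 0.15824 ms.
Processing at 4 router(s): 4 × 0.93 ms = 3.72 ms.
End-to-end = 4.81 ms.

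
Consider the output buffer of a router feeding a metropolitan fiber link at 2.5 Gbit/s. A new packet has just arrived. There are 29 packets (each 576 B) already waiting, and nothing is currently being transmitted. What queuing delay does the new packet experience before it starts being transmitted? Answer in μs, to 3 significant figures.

Each queued packet: L/R = 4608/2500000000 = 1.8432 μs.
29 queued → 53.4528 μs.
Queuing delay = 53.5 μs.

53.5 μs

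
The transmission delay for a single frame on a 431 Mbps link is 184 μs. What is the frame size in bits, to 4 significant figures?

L = R × t_tx = 431000000 b/s × 0.000184 s = 79304 bits.

79300 bits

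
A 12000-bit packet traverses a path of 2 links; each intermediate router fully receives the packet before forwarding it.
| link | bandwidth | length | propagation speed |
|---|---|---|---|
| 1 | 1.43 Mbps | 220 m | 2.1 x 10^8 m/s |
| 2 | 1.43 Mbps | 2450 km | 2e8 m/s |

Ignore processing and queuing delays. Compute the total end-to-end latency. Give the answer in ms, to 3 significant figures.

Transmission delay per hop = L/R = 12000/1430000 = 8.39161 ms; 2 hops → 16.7832 ms.
Propagation delays (d/s per hop): 0.00104762, 12.25 ms; sum = 12.251 ms.
End-to-end = 29.0 ms.

29.0 ms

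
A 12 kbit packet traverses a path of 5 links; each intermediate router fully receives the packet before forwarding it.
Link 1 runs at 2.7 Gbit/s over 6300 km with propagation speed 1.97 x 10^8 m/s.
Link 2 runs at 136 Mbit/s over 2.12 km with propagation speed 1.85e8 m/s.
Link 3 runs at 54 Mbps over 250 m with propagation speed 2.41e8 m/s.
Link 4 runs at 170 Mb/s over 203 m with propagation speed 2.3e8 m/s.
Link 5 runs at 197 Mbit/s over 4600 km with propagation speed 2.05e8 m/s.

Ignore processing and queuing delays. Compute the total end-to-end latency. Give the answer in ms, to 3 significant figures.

54.9 ms

L = 12000 bits.
Transmission delays (L/R per hop): 0.00444444, 0.0882353, 0.222222, 0.0705882, 0.0609137 ms; sum = 0.446404 ms.
Propagation delays (d/s per hop): 31.9797, 0.0114595, 0.00103734, 0.000882609, 22.439 ms; sum = 54.4321 ms.
End-to-end = 54.9 ms.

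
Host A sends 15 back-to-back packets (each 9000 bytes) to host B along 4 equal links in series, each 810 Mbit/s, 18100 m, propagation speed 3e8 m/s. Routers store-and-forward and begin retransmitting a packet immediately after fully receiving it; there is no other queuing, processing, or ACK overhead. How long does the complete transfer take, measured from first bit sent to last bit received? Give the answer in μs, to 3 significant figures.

1840 μs

Per-hop transmission t_tx = L/R = 72000/810000000 = 88.8889 μs.
Per-hop propagation t_prop = 18100/300000000 = 60.3333 μs.
Pipeline fill: first packet needs 4·t_tx to clear all hops; remaining 14 packets each add one t_tx.
Total = (4+15-1)·t_tx + 4·t_prop = 18·88.8889 + 4·60.3333 = 1840 μs.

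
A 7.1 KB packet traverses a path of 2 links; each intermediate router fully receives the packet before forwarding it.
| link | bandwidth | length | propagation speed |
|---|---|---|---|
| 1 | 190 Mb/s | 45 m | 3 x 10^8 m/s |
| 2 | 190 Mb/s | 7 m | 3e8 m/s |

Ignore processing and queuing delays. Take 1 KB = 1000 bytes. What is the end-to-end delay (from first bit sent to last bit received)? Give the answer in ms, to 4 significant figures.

L = 56800 bits.
Transmission delay per hop = L/R = 56800/190000000 = 0.298947 ms; 2 hops → 0.597895 ms.
Propagation delays (d/s per hop): 0.00015, 2.33333e-05 ms; sum = 0.000173333 ms.
End-to-end = 0.5981 ms.

0.5981 ms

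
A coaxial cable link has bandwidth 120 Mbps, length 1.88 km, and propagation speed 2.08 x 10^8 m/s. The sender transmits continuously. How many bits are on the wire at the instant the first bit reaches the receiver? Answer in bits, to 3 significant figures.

1080 bits

Propagation delay = 1880 / 208000000 = 9.03846e-06 s.
BDP = R × t_prop = 120000000 × 9.03846e-06 = 1084.62 bits.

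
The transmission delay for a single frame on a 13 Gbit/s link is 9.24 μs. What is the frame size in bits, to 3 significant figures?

120000 bits

L = R × t_tx = 13000000000 b/s × 9.24e-06 s = 120120 bits.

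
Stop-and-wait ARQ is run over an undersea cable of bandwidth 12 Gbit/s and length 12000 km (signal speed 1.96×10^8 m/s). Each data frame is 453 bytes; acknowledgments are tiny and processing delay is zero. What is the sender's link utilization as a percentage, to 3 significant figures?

0.000247 %

t_tx = L/R = 3624/12000000000 = 3.02e-07 s.
t_prop = 12000000/196000000 = 0.0612245 s; RTT = 0.122449 s.
Cycle = t_tx + RTT = 0.122449 s.
Utilization = t_tx / cycle = 3.02e-07/0.122449 = 0.000247 %.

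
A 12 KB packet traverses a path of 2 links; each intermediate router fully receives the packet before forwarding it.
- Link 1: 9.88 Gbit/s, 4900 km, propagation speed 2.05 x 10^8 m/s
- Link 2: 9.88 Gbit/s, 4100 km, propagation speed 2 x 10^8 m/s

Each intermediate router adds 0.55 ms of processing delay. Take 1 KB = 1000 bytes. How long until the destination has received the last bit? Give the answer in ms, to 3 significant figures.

L = 96000 bits.
Transmission delay per hop = L/R = 96000/9880000000 = 0.0097166 ms; 2 hops → 0.0194332 ms.
Propagation delays (d/s per hop): 23.9024, 20.5 ms; sum = 44.4024 ms.
Processing at 1 router(s): 1 × 0.55 ms = 0.55 ms.
End-to-end = 45.0 ms.

45.0 ms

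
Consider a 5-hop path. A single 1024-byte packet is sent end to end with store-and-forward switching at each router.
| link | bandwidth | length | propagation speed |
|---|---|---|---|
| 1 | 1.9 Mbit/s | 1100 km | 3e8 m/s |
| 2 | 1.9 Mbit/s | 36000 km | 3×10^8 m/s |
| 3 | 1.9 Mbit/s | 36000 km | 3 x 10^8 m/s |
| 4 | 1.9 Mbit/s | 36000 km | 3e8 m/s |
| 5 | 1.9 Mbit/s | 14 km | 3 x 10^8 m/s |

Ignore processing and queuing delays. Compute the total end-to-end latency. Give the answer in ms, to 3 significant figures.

L = 1024 × 8 = 8192 bits.
Transmission delay per hop = L/R = 8192/1900000 = 4.31158 ms; 5 hops → 21.5579 ms.
Propagation delays (d/s per hop): 3.66667, 120, 120, 120, 0.0466667 ms; sum = 363.713 ms.
End-to-end = 385 ms.

385 ms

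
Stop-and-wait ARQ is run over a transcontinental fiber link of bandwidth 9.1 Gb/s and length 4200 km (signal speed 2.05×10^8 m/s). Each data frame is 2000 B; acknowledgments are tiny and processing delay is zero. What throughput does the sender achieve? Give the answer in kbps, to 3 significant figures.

390 kbps

t_tx = L/R = 16000/9100000000 = 1.75824e-06 s.
t_prop = 4200000/2.05e+08 = 0.0204878 s; RTT = 0.0409756 s.
Cycle = t_tx + RTT = 0.0409774 s.
Throughput = L / cycle = 16000 / 0.0409774 = 390 kbps.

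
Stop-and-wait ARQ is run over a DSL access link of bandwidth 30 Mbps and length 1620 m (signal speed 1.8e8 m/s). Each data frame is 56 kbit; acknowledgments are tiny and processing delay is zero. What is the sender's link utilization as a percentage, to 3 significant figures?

99.0 %

t_tx = L/R = 56000/30000000 = 0.00186667 s.
t_prop = 1620/180000000 = 9e-06 s; RTT = 1.8e-05 s.
Cycle = t_tx + RTT = 0.00188467 s.
Utilization = t_tx / cycle = 0.00186667/0.00188467 = 99.0 %.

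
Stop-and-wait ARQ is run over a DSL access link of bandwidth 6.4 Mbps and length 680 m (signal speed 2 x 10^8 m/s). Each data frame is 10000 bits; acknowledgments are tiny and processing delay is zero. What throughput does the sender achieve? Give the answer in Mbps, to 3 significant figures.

t_tx = L/R = 10000/6400000 = 0.0015625 s.
t_prop = 680/200000000 = 3.4e-06 s; RTT = 6.8e-06 s.
Cycle = t_tx + RTT = 0.0015693 s.
Throughput = L / cycle = 10000 / 0.0015693 = 6.37 Mbps.

6.37 Mbps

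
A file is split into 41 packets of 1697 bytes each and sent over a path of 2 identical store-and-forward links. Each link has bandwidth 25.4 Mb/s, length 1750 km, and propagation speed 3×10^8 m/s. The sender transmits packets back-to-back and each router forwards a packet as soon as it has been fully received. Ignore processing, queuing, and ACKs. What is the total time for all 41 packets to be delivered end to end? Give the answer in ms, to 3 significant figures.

34.1 ms

Per-hop transmission t_tx = L/R = 13576/25400000 = 0.534488 ms.
Per-hop propagation t_prop = 1750000/300000000 = 5.83333 ms.
Pipeline fill: first packet needs 2·t_tx to clear all hops; remaining 40 packets each add one t_tx.
Total = (2+41-1)·t_tx + 2·t_prop = 42·0.534488 + 2·5.83333 = 34.1 ms.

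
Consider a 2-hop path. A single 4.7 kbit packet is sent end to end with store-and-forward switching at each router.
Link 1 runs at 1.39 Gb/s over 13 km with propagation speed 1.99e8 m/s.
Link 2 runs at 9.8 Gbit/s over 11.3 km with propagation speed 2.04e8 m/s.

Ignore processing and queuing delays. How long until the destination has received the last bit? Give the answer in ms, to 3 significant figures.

0.125 ms

L = 4700 bits.
Transmission delays (L/R per hop): 0.00338129, 0.000479592 ms; sum = 0.00386089 ms.
Propagation delays (d/s per hop): 0.0653266, 0.0553922 ms; sum = 0.120719 ms.
End-to-end = 0.125 ms.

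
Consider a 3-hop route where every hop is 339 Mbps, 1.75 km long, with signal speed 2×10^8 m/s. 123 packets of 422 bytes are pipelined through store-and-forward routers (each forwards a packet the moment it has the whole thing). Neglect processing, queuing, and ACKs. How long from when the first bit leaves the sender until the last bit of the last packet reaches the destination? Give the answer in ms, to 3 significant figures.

1.27 ms

Per-hop transmission t_tx = L/R = 3376/339000000 = 0.0099587 ms.
Per-hop propagation t_prop = 1750/200000000 = 0.00875 ms.
Pipeline fill: first packet needs 3·t_tx to clear all hops; remaining 122 packets each add one t_tx.
Total = (3+123-1)·t_tx + 3·t_prop = 125·0.0099587 + 3·0.00875 = 1.27 ms.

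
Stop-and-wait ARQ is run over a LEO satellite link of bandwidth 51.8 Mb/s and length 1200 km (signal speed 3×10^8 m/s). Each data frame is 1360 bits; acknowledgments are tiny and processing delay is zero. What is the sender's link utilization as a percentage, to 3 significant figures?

0.327 %

t_tx = L/R = 1360/51800000 = 2.62548e-05 s.
t_prop = 1200000/300000000 = 0.004 s; RTT = 0.008 s.
Cycle = t_tx + RTT = 0.00802625 s.
Utilization = t_tx / cycle = 2.62548e-05/0.00802625 = 0.327 %.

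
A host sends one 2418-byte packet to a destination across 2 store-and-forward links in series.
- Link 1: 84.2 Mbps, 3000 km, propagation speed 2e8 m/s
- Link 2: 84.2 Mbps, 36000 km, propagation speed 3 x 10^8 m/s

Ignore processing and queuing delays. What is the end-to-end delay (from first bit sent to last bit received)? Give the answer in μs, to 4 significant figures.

135500 μs

L = 2418 × 8 = 19344 bits.
Transmission delay per hop = L/R = 19344/84200000 = 229.739 μs; 2 hops → 459.477 μs.
Propagation delays (d/s per hop): 15000, 120000 μs; sum = 135000 μs.
End-to-end = 135500 μs.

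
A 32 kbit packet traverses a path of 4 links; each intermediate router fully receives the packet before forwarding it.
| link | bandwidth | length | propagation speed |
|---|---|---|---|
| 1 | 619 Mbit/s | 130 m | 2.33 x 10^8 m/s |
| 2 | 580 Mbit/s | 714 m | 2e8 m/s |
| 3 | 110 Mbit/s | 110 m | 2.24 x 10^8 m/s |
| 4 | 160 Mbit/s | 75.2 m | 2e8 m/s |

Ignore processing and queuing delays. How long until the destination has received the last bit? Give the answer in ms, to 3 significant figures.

0.603 ms

L = 32000 bits.
Transmission delays (L/R per hop): 0.0516963, 0.0551724, 0.290909, 0.2 ms; sum = 0.597778 ms.
Propagation delays (d/s per hop): 0.00055794, 0.00357, 0.000491071, 0.000376 ms; sum = 0.00499501 ms.
End-to-end = 0.603 ms.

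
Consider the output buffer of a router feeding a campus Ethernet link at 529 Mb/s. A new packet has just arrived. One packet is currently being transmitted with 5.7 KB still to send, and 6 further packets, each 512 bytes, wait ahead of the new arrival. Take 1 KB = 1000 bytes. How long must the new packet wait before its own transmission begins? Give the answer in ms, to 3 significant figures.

0.133 ms

Each queued packet: L/R = 4096/529000000 = 0.00774291 ms.
6 queued → 0.0464575 ms.
Plus remaining 45600 bits of current packet: 0.0862004 ms.
Queuing delay = 0.133 ms.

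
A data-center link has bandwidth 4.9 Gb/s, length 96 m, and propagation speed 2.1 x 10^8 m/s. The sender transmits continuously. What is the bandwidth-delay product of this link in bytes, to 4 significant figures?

Propagation delay = 96 / 210000000 = 4.57143e-07 s.
BDP = R × t_prop = 4900000000 × 4.57143e-07 = 2240 bits.
In bytes: 2240/8 = 280.0 bytes.

280.0 bytes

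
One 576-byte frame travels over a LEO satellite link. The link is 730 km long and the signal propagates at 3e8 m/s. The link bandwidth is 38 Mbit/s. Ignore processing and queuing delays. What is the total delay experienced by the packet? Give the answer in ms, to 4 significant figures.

L = 576 × 8 = 4608 bits.
Transmission delay = L/R = 4608 / 38000000 = 0.121263 ms.
Propagation delay = d/s = 730000 m / 300000000 m/s = 2.43333 ms.
Total = 2.555 ms.

2.555 ms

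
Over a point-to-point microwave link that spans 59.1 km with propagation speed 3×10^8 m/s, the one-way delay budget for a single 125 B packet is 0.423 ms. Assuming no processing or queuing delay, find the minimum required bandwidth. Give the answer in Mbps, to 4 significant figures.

L = 1000 bits.
Propagation delay = 59100 / 300000000 = 0.197 ms.
Transmission budget = 0.423 − 0.197 = 0.226 ms.
R ≥ L / t_tx = 1000 bits / 0.000226 s = 4.425 Mbps.

4.425 Mbps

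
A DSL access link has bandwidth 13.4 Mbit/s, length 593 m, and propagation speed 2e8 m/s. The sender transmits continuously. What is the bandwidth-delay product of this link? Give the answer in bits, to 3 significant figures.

39.7 bits

Propagation delay = 593 / 200000000 = 2.965e-06 s.
BDP = R × t_prop = 13400000 × 2.965e-06 = 39.731 bits.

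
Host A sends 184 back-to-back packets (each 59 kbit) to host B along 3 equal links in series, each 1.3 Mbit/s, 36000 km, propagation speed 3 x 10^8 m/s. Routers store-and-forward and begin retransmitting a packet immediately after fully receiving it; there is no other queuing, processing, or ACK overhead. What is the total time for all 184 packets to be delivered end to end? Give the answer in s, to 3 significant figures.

Per-hop transmission t_tx = L/R = 59000/1300000 = 0.0453846 s.
Per-hop propagation t_prop = 36000000/300000000 = 0.12 s.
Pipeline fill: first packet needs 3·t_tx to clear all hops; remaining 183 packets each add one t_tx.
Total = (3+184-1)·t_tx + 3·t_prop = 186·0.0453846 + 3·0.12 = 8.80 s.

8.80 s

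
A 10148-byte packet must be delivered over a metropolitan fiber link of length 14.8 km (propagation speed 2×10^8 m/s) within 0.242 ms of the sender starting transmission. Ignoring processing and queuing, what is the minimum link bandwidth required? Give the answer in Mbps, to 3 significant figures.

483 Mbps

L = 81184 bits.
Propagation delay = 14800 / 200000000 = 0.074 ms.
Transmission budget = 0.242 − 0.074 = 0.168 ms.
R ≥ L / t_tx = 81184 bits / 0.000168 s = 483 Mbps.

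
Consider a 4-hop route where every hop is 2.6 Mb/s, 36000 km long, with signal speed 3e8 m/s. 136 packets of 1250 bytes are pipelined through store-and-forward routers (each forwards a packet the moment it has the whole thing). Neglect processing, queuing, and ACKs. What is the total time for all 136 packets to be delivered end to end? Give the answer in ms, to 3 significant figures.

1010 ms

Per-hop transmission t_tx = L/R = 10000/2600000 = 3.84615 ms.
Per-hop propagation t_prop = 36000000/300000000 = 120 ms.
Pipeline fill: first packet needs 4·t_tx to clear all hops; remaining 135 packets each add one t_tx.
Total = (4+136-1)·t_tx + 4·t_prop = 139·3.84615 + 4·120 = 1010 ms.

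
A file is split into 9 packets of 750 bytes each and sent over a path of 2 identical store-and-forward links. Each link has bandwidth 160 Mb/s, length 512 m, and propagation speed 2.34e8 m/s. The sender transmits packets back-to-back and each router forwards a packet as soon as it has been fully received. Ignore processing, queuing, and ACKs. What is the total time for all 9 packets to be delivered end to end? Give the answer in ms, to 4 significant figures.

0.3794 ms

Per-hop transmission t_tx = L/R = 6000/160000000 = 0.0375 ms.
Per-hop propagation t_prop = 512/234000000 = 0.00218803 ms.
Pipeline fill: first packet needs 2·t_tx to clear all hops; remaining 8 packets each add one t_tx.
Total = (2+9-1)·t_tx + 2·t_prop = 10·0.0375 + 2·0.00218803 = 0.3794 ms.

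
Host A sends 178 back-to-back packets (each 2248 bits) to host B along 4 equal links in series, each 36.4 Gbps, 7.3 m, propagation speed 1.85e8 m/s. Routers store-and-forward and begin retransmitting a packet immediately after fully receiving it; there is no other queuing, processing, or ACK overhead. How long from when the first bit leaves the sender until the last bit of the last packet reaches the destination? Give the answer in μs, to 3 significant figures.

Per-hop transmission t_tx = L/R = 2248/36400000000 = 0.0617582 μs.
Per-hop propagation t_prop = 7.3/185000000 = 0.0394595 μs.
Pipeline fill: first packet needs 4·t_tx to clear all hops; remaining 177 packets each add one t_tx.
Total = (4+178-1)·t_tx + 4·t_prop = 181·0.0617582 + 4·0.0394595 = 11.3 μs.

11.3 μs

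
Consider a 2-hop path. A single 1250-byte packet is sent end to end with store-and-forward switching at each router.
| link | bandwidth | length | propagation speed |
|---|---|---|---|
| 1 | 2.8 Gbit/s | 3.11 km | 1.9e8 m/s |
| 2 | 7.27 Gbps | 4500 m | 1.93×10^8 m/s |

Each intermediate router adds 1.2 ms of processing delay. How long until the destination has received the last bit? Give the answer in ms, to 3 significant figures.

1.24 ms

L = 1250 × 8 = 10000 bits.
Transmission delays (L/R per hop): 0.00357143, 0.00137552 ms; sum = 0.00494694 ms.
Propagation delays (d/s per hop): 0.0163684, 0.0233161 ms; sum = 0.0396845 ms.
Processing at 1 router(s): 1 × 1.2 ms = 1.2 ms.
End-to-end = 1.24 ms.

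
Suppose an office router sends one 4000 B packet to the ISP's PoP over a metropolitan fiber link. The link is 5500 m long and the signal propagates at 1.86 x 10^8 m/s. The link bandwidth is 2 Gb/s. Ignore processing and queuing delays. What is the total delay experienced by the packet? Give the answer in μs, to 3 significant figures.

45.6 μs

L = 4000 × 8 = 32000 bits.
Transmission delay = L/R = 32000 / 2000000000 = 16 μs.
Propagation delay = d/s = 5500 m / 186000000 m/s = 29.5699 μs.
Total = 45.6 μs.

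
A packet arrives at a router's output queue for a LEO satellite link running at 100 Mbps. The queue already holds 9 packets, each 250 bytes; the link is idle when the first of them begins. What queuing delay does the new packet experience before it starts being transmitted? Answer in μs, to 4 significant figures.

180.0 μs

Each queued packet: L/R = 2000/100000000 = 20 μs.
9 queued → 180 μs.
Queuing delay = 180.0 μs.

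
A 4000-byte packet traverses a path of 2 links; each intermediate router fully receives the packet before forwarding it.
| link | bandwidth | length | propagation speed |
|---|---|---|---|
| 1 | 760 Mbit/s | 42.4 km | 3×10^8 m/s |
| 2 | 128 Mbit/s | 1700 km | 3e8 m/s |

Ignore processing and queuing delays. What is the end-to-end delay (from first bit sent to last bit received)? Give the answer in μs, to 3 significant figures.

6100 μs

L = 4000 × 8 = 32000 bits.
Transmission delays (L/R per hop): 42.1053, 250 μs; sum = 292.105 μs.
Propagation delays (d/s per hop): 141.333, 5666.67 μs; sum = 5808 μs.
End-to-end = 6100 μs.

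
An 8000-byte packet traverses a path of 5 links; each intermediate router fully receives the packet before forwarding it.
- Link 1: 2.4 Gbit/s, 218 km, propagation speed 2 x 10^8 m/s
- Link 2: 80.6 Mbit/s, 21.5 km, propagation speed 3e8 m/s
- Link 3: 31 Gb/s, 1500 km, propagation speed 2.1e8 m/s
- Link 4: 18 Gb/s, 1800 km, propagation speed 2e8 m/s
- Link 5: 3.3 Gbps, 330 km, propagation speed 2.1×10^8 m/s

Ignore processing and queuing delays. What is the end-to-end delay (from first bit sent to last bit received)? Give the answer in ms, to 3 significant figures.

19.7 ms

L = 8000 × 8 = 64000 bits.
Transmission delays (L/R per hop): 0.0266667, 0.794045, 0.00206452, 0.00355556, 0.0193939 ms; sum = 0.845725 ms.
Propagation delays (d/s per hop): 1.09, 0.0716667, 7.14286, 9, 1.57143 ms; sum = 18.876 ms.
End-to-end = 19.7 ms.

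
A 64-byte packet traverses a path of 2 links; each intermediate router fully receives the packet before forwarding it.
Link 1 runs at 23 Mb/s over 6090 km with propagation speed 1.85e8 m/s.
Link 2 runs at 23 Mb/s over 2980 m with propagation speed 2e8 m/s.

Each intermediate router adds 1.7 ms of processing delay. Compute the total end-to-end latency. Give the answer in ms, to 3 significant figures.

L = 64 × 8 = 512 bits.
Transmission delay per hop = L/R = 512/23000000 = 0.0222609 ms; 2 hops → 0.0445217 ms.
Propagation delays (d/s per hop): 32.9189, 0.0149 ms; sum = 32.9338 ms.
Processing at 1 router(s): 1 × 1.7 ms = 1.7 ms.
End-to-end = 34.7 ms.

34.7 ms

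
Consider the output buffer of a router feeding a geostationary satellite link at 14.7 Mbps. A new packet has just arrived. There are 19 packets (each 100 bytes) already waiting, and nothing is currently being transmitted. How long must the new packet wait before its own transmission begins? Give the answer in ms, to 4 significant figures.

Each queued packet: L/R = 800/14700000 = 0.0544218 ms.
19 queued → 1.03401 ms.
Queuing delay = 1.034 ms.

1.034 ms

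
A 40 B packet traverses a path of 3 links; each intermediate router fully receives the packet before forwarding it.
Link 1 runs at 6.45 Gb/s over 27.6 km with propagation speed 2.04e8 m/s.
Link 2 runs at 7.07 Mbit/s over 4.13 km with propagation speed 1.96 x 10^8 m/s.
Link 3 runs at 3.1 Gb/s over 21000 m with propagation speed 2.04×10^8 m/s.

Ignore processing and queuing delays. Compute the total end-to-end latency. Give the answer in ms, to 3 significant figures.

L = 40 × 8 = 320 bits.
Transmission delays (L/R per hop): 4.96124e-05, 0.0452617, 0.000103226 ms; sum = 0.0454145 ms.
Propagation delays (d/s per hop): 0.135294, 0.0210714, 0.102941 ms; sum = 0.259307 ms.
End-to-end = 0.305 ms.

0.305 ms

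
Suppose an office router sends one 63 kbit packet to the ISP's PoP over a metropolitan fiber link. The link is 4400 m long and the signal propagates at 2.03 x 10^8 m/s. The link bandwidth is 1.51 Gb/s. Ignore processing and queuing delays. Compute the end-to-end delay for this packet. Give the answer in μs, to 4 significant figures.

63.40 μs

L = 63000 bits.
Transmission delay = L/R = 63000 / 1510000000 = 41.7219 μs.
Propagation delay = d/s = 4400 m / 2.03e+08 m/s = 21.6749 μs.
Total = 63.40 μs.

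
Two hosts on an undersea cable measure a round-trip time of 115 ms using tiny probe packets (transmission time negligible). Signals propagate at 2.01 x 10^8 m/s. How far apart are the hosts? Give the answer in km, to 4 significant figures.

One-way propagation = RTT/2 = 57.5 ms.
d = s × t = 2.01e+08 × 0.0575 = 11560 km.

11560 km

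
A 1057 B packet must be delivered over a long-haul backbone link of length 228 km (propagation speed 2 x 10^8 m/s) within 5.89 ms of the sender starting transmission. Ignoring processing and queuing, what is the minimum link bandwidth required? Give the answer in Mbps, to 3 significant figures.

1.78 Mbps

L = 8456 bits.
Propagation delay = 228000 / 200000000 = 1.14 ms.
Transmission budget = 5.89 − 1.14 = 4.75 ms.
R ≥ L / t_tx = 8456 bits / 0.00475 s = 1.78 Mbps.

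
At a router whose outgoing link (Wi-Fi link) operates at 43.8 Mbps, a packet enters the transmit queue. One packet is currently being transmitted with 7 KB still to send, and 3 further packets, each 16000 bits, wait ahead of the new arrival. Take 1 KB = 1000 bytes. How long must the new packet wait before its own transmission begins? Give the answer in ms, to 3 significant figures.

Each queued packet: L/R = 16000/43800000 = 0.365297 ms.
3 queued → 1.09589 ms.
Plus remaining 56000 bits of current packet: 1.27854 ms.
Queuing delay = 2.37 ms.

2.37 ms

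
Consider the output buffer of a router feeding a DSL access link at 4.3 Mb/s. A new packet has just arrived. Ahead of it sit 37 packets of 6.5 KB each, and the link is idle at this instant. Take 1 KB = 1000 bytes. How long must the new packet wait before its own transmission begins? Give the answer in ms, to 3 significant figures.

Each queued packet: L/R = 52000/4300000 = 12.093 ms.
37 queued → 447.442 ms.
Queuing delay = 447 ms.

447 ms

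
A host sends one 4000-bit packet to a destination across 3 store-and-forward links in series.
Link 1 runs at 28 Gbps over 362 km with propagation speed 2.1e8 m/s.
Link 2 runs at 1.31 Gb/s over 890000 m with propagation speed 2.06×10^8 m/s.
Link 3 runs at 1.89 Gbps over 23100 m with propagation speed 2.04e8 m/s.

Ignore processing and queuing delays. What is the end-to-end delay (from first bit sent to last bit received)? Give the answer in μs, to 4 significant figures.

Transmission delays (L/R per hop): 0.142857, 3.05344, 2.1164 μs; sum = 5.31269 μs.
Propagation delays (d/s per hop): 1723.81, 4320.39, 113.235 μs; sum = 6157.43 μs.
End-to-end = 6163 μs.

6163 μs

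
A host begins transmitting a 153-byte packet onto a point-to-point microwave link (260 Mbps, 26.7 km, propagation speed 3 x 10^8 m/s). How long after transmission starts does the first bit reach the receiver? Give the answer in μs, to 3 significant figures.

First bit experiences only propagation delay: d/s = 26700/300000000 = 89.0 μs.

89.0 μs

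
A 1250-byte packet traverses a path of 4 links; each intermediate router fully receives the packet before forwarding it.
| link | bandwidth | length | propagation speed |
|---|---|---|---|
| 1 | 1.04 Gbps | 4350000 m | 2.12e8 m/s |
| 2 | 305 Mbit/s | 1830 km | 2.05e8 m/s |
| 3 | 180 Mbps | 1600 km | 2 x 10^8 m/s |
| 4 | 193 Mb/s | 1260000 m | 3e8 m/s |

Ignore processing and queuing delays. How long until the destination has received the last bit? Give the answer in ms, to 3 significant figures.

41.8 ms

L = 1250 × 8 = 10000 bits.
Transmission delays (L/R per hop): 0.00961538, 0.0327869, 0.0555556, 0.0518135 ms; sum = 0.149771 ms.
Propagation delays (d/s per hop): 20.5189, 8.92683, 8, 4.2 ms; sum = 41.6457 ms.
End-to-end = 41.8 ms.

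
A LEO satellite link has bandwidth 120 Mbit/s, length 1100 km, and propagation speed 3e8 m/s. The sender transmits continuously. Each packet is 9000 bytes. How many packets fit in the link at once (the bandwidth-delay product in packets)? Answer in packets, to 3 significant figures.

Propagation delay = 1100000 / 300000000 = 0.00366667 s.
BDP = R × t_prop = 120000000 × 0.00366667 = 440000 bits.
In packets of 72000 bits: 6.11 packets.

6.11 packets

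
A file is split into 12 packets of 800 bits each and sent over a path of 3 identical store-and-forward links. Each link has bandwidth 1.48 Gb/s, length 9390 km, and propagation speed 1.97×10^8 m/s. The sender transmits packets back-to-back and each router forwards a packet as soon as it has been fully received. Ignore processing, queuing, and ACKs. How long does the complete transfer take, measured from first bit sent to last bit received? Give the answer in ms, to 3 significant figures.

143 ms

Per-hop transmission t_tx = L/R = 800/1480000000 = 0.000540541 ms.
Per-hop propagation t_prop = 9390000/197000000 = 47.665 ms.
Pipeline fill: first packet needs 3·t_tx to clear all hops; remaining 11 packets each add one t_tx.
Total = (3+12-1)·t_tx + 3·t_prop = 14·0.000540541 + 3·47.665 = 143 ms.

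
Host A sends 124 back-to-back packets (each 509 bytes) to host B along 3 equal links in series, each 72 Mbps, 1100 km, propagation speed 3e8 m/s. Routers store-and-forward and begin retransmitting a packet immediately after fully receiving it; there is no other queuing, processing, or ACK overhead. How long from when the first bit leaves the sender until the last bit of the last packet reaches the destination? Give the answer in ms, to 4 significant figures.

Per-hop transmission t_tx = L/R = 4072/72000000 = 0.0565556 ms.
Per-hop propagation t_prop = 1100000/300000000 = 3.66667 ms.
Pipeline fill: first packet needs 3·t_tx to clear all hops; remaining 123 packets each add one t_tx.
Total = (3+124-1)·t_tx + 3·t_prop = 126·0.0565556 + 3·3.66667 = 18.13 ms.

18.13 ms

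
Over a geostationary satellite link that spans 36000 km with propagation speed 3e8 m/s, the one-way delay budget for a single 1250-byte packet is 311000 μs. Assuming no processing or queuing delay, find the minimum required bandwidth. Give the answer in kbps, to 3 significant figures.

52.4 kbps

L = 10000 bits.
Propagation delay = 36000000 / 300000000 = 120000 μs.
Transmission budget = 311000 − 120000 = 191000 μs.
R ≥ L / t_tx = 10000 bits / 0.191 s = 52.4 kbps.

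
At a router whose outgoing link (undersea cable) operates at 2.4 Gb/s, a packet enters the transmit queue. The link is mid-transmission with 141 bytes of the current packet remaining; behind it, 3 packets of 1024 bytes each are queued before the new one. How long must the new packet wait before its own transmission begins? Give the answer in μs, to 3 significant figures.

10.7 μs

Each queued packet: L/R = 8192/2400000000 = 3.41333 μs.
3 queued → 10.24 μs.
Plus remaining 1128 bits of current packet: 0.47 μs.
Queuing delay = 10.7 μs.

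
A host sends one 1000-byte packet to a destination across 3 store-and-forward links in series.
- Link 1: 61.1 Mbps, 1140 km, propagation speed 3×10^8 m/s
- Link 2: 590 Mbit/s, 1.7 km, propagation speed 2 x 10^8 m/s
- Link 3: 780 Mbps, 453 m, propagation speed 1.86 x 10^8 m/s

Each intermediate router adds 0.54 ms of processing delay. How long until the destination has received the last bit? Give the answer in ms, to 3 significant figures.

5.05 ms

L = 1000 × 8 = 8000 bits.
Transmission delays (L/R per hop): 0.130933, 0.0135593, 0.0102564 ms; sum = 0.154749 ms.
Propagation delays (d/s per hop): 3.8, 0.0085, 0.00243548 ms; sum = 3.81094 ms.
Processing at 2 router(s): 2 × 0.54 ms = 1.08 ms.
End-to-end = 5.05 ms.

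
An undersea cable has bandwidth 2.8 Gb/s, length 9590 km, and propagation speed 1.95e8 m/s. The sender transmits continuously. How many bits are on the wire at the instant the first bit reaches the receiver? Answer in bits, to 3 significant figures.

Propagation delay = 9590000 / 195000000 = 0.0491795 s.
BDP = R × t_prop = 2800000000 × 0.0491795 = 137703000 bits.

138000000 bits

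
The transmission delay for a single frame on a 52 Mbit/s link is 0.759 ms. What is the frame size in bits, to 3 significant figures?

L = R × t_tx = 52000000 b/s × 0.000759 s = 39468 bits.

39500 bits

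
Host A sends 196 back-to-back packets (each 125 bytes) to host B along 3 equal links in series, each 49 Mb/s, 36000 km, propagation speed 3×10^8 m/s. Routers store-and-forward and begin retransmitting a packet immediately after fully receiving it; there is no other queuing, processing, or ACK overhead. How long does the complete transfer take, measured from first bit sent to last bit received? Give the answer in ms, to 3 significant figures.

364 ms

Per-hop transmission t_tx = L/R = 1000/49000000 = 0.0204082 ms.
Per-hop propagation t_prop = 36000000/300000000 = 120 ms.
Pipeline fill: first packet needs 3·t_tx to clear all hops; remaining 195 packets each add one t_tx.
Total = (3+196-1)·t_tx + 3·t_prop = 198·0.0204082 + 3·120 = 364 ms.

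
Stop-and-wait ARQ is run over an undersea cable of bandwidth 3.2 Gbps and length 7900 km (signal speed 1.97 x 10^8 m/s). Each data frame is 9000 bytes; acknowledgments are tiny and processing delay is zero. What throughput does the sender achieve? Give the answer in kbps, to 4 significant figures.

t_tx = L/R = 72000/3200000000 = 2.25e-05 s.
t_prop = 7900000/197000000 = 0.0401015 s; RTT = 0.080203 s.
Cycle = t_tx + RTT = 0.0802255 s.
Throughput = L / cycle = 72000 / 0.0802255 = 897.5 kbps.

897.5 kbps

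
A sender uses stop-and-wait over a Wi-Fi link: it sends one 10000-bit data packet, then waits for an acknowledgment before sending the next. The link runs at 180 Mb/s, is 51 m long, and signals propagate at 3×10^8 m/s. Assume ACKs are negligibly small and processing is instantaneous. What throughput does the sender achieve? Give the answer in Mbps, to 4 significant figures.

t_tx = L/R = 10000/180000000 = 5.55556e-05 s.
t_prop = 51/300000000 = 1.7e-07 s; RTT = 3.4e-07 s.
Cycle = t_tx + RTT = 5.58956e-05 s.
Throughput = L / cycle = 10000 / 5.58956e-05 = 178.9 Mbps.

178.9 Mbps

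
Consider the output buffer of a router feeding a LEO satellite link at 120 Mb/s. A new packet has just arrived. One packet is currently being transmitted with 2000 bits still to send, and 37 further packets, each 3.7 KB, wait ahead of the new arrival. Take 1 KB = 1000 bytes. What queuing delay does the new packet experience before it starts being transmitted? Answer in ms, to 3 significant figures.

9.14 ms

Each queued packet: L/R = 29600/120000000 = 0.246667 ms.
37 queued → 9.12667 ms.
Plus remaining 2000 bits of current packet: 0.0166667 ms.
Queuing delay = 9.14 ms.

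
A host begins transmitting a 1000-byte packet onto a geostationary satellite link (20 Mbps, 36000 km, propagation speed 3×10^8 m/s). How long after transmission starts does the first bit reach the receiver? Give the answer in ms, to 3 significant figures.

First bit experiences only propagation delay: d/s = 36000000/300000000 = 120 ms.

120 ms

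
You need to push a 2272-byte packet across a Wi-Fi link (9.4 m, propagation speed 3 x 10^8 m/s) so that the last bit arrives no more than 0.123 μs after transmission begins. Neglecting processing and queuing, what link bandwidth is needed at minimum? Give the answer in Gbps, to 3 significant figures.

L = 18176 bits.
Propagation delay = 9.4 / 300000000 = 0.0313333 μs.
Transmission budget = 0.123 − 0.0313333 = 0.0916667 μs.
R ≥ L / t_tx = 18176 bits / 9.16667e-08 s = 198 Gbps.

198 Gbps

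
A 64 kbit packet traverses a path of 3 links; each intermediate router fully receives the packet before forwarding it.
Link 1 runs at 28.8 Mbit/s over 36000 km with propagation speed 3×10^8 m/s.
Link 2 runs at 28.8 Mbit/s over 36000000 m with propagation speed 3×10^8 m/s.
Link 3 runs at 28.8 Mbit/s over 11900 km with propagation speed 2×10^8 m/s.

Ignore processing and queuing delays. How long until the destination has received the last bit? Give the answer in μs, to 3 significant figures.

306000 μs

L = 64000 bits.
Transmission delay per hop = L/R = 64000/28800000 = 2222.22 μs; 3 hops → 6666.67 μs.
Propagation delays (d/s per hop): 120000, 120000, 59500 μs; sum = 299500 μs.
End-to-end = 306000 μs.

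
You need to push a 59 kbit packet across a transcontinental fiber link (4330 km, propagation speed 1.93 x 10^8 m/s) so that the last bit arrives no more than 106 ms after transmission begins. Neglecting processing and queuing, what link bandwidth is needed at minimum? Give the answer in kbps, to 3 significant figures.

706 kbps

Propagation delay = 4330000 / 193000000 = 22.4352 ms.
Transmission budget = 106 − 22.4352 = 83.5648 ms.
R ≥ L / t_tx = 59000 bits / 0.0835648 s = 706 kbps.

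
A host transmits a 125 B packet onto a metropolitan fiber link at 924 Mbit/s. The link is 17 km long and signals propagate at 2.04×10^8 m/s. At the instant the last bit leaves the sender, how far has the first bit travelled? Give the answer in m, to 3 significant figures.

t_tx = L/R = 1000/924000000 = 1.08225e-06 s.
Distance = s × t_tx = 204000000 × 1.08225e-06 = 221 m.

221 m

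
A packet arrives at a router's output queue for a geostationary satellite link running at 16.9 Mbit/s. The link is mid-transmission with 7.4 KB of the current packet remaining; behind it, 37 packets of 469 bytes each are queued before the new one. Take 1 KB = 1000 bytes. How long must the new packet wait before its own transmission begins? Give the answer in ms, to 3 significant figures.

11.7 ms

Each queued packet: L/R = 3752/16900000 = 0.222012 ms.
37 queued → 8.21444 ms.
Plus remaining 59200 bits of current packet: 3.50296 ms.
Queuing delay = 11.7 ms.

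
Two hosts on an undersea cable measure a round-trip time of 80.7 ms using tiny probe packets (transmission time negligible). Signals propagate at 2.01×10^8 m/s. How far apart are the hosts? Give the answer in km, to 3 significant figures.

8110 km

One-way propagation = RTT/2 = 40.35 ms.
d = s × t = 2.01e+08 × 0.04035 = 8110 km.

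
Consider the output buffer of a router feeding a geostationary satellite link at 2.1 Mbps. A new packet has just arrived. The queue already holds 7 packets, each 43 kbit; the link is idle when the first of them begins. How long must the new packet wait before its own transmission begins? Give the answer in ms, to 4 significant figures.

143.3 ms

Each queued packet: L/R = 43000/2100000 = 20.4762 ms.
7 queued → 143.333 ms.
Queuing delay = 143.3 ms.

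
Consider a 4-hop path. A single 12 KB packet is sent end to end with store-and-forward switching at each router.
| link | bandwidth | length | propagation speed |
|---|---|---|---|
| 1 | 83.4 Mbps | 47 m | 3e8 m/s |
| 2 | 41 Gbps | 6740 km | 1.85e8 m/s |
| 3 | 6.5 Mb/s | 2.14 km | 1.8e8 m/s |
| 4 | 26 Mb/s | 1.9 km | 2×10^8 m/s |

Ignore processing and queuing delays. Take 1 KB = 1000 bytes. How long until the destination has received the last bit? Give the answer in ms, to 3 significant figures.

56.1 ms

L = 96000 bits.
Transmission delays (L/R per hop): 1.15108, 0.00234146, 14.7692, 3.69231 ms; sum = 19.615 ms.
Propagation delays (d/s per hop): 0.000156667, 36.4324, 0.0118889, 0.0095 ms; sum = 36.454 ms.
End-to-end = 56.1 ms.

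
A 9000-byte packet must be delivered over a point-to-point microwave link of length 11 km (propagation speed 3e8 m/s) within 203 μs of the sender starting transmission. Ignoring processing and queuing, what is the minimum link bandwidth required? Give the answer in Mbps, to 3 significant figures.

L = 72000 bits.
Propagation delay = 11000 / 300000000 = 36.6667 μs.
Transmission budget = 203 − 36.6667 = 166.333 μs.
R ≥ L / t_tx = 72000 bits / 0.000166333 s = 433 Mbps.

433 Mbps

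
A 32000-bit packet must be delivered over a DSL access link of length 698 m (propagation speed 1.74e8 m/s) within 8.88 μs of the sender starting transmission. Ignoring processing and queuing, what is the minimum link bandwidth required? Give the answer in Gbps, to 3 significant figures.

6.57 Gbps

Propagation delay = 698 / 174000000 = 4.01149 μs.
Transmission budget = 8.88 − 4.01149 = 4.86851 μs.
R ≥ L / t_tx = 32000 bits / 4.86851e-06 s = 6.57 Gbps.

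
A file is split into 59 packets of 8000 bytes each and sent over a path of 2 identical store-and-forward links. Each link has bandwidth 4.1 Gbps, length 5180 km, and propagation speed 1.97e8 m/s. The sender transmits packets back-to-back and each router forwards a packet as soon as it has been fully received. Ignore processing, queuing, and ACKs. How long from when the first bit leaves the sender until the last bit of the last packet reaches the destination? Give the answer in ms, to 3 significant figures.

Per-hop transmission t_tx = L/R = 64000/4.1e+09 = 0.0156098 ms.
Per-hop propagation t_prop = 5180000/197000000 = 26.2944 ms.
Pipeline fill: first packet needs 2·t_tx to clear all hops; remaining 58 packets each add one t_tx.
Total = (2+59-1)·t_tx + 2·t_prop = 60·0.0156098 + 2·26.2944 = 53.5 ms.

53.5 ms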